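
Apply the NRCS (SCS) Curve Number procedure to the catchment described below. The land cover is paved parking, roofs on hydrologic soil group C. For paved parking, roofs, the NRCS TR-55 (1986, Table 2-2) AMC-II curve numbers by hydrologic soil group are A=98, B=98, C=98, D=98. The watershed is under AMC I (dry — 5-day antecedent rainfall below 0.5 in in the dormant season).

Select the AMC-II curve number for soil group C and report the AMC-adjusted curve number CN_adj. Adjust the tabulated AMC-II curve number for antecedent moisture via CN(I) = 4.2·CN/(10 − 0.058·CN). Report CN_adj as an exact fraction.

NRCS table: paved parking, roofs, soil group C → CN(II) = 98
Dry (AMC I): CN(I) = 4.2·98/(10 − 0.058·98) = (2058/5)/(1079/250) = 102900/1079 ≈ 95.366

CN_adj = 102900/1079 ≈ 95.366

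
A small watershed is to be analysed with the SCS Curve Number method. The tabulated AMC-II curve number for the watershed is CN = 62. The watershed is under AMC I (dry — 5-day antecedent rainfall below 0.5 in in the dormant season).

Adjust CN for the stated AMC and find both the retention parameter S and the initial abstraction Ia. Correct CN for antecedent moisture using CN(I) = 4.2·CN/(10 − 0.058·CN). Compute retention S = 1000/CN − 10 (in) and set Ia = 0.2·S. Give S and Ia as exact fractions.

S = 9500/651 in ≈ 14.593 in; Ia = 1900/651 in ≈ 2.919 in

Adjust CN=62 to AMC I: 4.2·62/(10 − 0.058·62) → (1302/5) ÷ (1601/250) = 65100/1601 ≈ 40.662
Max retention: S = 1000/(65100/1601) − 10 = 9500/651 in (≈ 14.593 in)
Initial abstraction Ia = S/5 = (9500/651)/5 = 1900/651 ≈ 2.919 in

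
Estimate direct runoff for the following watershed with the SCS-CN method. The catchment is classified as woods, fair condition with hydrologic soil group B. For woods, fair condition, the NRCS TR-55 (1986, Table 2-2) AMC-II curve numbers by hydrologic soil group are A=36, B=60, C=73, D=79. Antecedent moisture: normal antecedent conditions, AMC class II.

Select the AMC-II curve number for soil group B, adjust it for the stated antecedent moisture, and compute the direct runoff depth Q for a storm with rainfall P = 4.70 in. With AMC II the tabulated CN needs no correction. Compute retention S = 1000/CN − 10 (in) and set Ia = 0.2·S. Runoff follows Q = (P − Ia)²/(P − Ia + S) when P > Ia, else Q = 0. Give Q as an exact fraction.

NRCS table: woods, fair condition, soil group B → CN(II) = 60
CN(II) = 60; AMC II needs no correction.
S = 1000/60 − 10 = 20/3 in ≈ 6.667 in
Ia = 0.2·(20/3) = 4/3 in ≈ 1.333 in
P − Ia = 4.700 − 1.333 = 101/30 ≈ 3.367 in (> 0, runoff occurs)
Q: (101/30)² ÷ (301/30) = 10201/9030 in (≈ 1.130 in)

Q = 10201/9030 in ≈ 1.130 in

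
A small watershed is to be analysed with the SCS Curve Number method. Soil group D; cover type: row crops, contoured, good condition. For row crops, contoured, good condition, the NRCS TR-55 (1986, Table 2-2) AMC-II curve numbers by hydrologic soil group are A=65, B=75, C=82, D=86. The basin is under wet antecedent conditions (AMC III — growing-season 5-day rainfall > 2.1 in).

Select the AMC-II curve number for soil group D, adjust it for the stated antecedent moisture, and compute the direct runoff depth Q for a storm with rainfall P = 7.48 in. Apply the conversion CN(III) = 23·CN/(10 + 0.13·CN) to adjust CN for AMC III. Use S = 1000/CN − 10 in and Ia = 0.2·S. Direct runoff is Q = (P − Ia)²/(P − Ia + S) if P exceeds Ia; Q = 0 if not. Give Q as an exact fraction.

Q = 32921562249/4918865675 in ≈ 6.693 in

NRCS table: row crops, contoured, good condition, soil group D → CN(II) = 86
Adjust CN=86 to AMC III: 23·86/(10 + 0.13·86) → 1978 ÷ (1059/50) = 98900/1059 ≈ 93.390
Max retention: S = 1000/(98900/1059) − 10 = 700/989 in (≈ 0.708 in)
Ia = 0.2S: 0.2·0.708 = 0.142 in (exactly 140/989)
Excess rainfall: 7.480 − 0.142 = 7.338 in; P > Ia so Q > 0
Q = (181443/24725)²/((181443/24725) + 700/989) = (32921562249/611325625)/(198943/24725) = 32921562249/4918865675 in ≈ 6.693 in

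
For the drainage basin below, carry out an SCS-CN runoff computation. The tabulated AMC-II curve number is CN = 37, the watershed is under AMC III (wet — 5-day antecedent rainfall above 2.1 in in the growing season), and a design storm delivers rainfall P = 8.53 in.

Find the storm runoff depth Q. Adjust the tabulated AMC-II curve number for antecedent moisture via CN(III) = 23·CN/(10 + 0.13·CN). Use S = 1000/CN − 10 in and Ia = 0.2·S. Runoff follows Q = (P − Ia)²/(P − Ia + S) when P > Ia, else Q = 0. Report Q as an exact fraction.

Q = 359883609409/104664745300 in ≈ 3.438 in

CN(III) from CN(II)=37: (23·37)/(10 + 0.13·37) = 85100/1481 ≈ 57.461
S = 1000/(85100/1481) − 10 = 6300/851 in ≈ 7.403 in
Ia = 0.2S: 0.2·7.403 = 1.481 in (exactly 1260/851)
P − Ia = 8.530 − 1.481 = 599903/85100 ≈ 7.049 in (> 0, runoff occurs)
Runoff Q = (P−Ia)²/(P−Ia+S) = (7.049)²/(7.049+7.403) = 359883609409/104664745300 ≈ 3.438 in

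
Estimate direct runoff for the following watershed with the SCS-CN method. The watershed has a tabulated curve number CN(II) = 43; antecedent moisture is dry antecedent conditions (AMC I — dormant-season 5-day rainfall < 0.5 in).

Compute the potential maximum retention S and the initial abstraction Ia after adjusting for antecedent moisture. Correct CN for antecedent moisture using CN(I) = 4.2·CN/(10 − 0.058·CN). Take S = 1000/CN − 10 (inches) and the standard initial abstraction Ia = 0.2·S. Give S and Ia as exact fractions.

CN(I) from CN(II)=43: (4.2·43)/(10 − 0.058·43) = 30100/1251 ≈ 24.061
S = 1000/(30100/1251) − 10 = 9500/301 in ≈ 31.561 in
Ia = 0.2·(9500/301) = 1900/301 in ≈ 6.312 in

S = 9500/301 in ≈ 31.561 in; Ia = 1900/301 in ≈ 6.312 in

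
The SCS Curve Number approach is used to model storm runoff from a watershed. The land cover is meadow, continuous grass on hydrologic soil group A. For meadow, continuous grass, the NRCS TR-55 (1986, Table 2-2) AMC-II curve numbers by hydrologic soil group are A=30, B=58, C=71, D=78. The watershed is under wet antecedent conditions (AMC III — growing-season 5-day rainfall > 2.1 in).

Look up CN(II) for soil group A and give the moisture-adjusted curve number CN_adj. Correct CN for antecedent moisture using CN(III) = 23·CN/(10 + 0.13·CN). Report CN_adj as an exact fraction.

CN_adj = 6900/139 ≈ 49.640

NRCS table: meadow, continuous grass, soil group A → CN(II) = 30
Wet (AMC III): CN(III) = 23·30/(10 + 0.13·30) = 690/(139/10) = 6900/139 ≈ 49.640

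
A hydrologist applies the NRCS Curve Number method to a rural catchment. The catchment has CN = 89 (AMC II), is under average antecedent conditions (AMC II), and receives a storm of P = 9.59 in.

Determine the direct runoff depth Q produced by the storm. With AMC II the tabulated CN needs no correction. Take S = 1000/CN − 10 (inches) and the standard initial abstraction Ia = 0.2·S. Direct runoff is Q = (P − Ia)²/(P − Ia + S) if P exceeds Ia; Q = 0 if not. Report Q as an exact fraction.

CN(II) = 89; AMC II needs no correction.
Retention S: 1000/CN − 10 with CN=89.000 → S = 110/89 ≈ 1.236 in
Initial abstraction Ia = S/5 = (110/89)/5 = 22/89 ≈ 0.247 in
Since P=9.590 > Ia=0.247: effective rainfall P−Ia = 83151/8900 in
Q = (83151/8900)²/((83151/8900) + 110/89) = (6914088801/79210000)/(94151/8900) = 6914088801/837943900 in ≈ 8.251 in

Q = 6914088801/837943900 in ≈ 8.251 in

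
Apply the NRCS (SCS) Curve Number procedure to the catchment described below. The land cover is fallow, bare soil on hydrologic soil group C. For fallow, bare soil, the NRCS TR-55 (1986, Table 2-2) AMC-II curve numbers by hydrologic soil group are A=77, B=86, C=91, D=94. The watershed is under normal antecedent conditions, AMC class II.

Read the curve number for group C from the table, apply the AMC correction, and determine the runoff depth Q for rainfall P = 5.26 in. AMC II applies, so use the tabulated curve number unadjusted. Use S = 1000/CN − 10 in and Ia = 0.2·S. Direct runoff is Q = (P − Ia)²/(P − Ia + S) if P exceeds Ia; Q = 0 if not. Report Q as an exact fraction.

Q = 530519089/125275150 in ≈ 4.235 in

NRCS table: fallow, bare soil, soil group C → CN(II) = 91
CN(II) = 91; AMC II needs no correction.
Max retention: S = 1000/91 − 10 = 90/91 in (≈ 0.989 in)
Ia = 0.2·(90/91) = 18/91 in ≈ 0.198 in
Since P=5.260 > Ia=0.198: effective rainfall P−Ia = 23033/4550 in
Runoff Q = (P−Ia)²/(P−Ia+S) = (5.062)²/(5.062+0.989) = 530519089/125275150 ≈ 4.235 in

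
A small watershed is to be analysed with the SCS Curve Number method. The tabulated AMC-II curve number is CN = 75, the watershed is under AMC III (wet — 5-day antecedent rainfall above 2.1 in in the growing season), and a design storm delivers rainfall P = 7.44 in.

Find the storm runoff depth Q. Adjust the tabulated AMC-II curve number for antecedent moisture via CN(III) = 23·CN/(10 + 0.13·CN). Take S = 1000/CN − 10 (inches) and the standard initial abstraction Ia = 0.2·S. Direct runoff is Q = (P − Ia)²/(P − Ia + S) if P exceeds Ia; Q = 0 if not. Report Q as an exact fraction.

Q = 76063778/12794325 in ≈ 5.945 in

Wet (AMC III): CN(III) = 23·75/(10 + 0.13·75) = 1725/(79/4) = 6900/79 ≈ 87.342
S = 1000/(6900/79) − 10 = 100/69 in ≈ 1.449 in
Ia = 0.2S: 0.2·1.449 = 0.290 in (exactly 20/69)
Since P=7.440 > Ia=0.290: effective rainfall P−Ia = 12334/1725 in
Runoff Q = (P−Ia)²/(P−Ia+S) = (7.150)²/(7.150+1.449) = 76063778/12794325 ≈ 5.945 in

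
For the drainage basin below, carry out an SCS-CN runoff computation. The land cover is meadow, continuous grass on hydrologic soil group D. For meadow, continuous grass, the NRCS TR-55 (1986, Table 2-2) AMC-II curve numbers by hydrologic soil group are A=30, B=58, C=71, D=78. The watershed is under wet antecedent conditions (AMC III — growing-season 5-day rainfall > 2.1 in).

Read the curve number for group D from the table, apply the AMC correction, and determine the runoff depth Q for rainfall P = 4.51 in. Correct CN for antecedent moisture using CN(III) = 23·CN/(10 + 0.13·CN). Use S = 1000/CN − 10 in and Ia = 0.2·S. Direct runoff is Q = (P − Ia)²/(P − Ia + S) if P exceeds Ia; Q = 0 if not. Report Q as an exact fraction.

NRCS table: meadow, continuous grass, soil group D → CN(II) = 78
CN(III) from CN(II)=78: (23·78)/(10 + 0.13·78) = 89700/1007 ≈ 89.076
S = 1000/(89700/1007) − 10 = 1100/897 in ≈ 1.226 in
Initial abstraction Ia = S/5 = (1100/897)/5 = 220/897 ≈ 0.245 in
Since P=4.510 > Ia=0.245: effective rainfall P−Ia = 382547/89700 in
Q: (382547/89700)² ÷ (492547/89700) = 13303837019/4016496900 in (≈ 3.312 in)

Q = 13303837019/4016496900 in ≈ 3.312 in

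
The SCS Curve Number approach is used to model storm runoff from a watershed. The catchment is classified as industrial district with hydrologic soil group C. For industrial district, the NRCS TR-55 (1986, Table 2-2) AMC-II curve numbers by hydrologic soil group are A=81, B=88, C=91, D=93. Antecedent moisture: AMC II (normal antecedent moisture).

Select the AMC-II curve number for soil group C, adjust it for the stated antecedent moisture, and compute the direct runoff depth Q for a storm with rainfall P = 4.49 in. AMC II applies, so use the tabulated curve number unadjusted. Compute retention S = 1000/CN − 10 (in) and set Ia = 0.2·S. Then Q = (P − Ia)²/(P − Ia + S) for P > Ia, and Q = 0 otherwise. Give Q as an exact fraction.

NRCS table: industrial district, soil group C → CN(II) = 91
AMC II — tabulated CN = 91 applies directly.
Max retention: S = 1000/91 − 10 = 90/91 in (≈ 0.989 in)
Ia = 0.2S: 0.2·0.989 = 0.198 in (exactly 18/91)
Since P=4.490 > Ia=0.198: effective rainfall P−Ia = 39059/9100 in
Runoff Q = (P−Ia)²/(P−Ia+S) = (4.292)²/(4.292+0.989) = 1525605481/437336900 ≈ 3.488 in

Q = 1525605481/437336900 in ≈ 3.488 in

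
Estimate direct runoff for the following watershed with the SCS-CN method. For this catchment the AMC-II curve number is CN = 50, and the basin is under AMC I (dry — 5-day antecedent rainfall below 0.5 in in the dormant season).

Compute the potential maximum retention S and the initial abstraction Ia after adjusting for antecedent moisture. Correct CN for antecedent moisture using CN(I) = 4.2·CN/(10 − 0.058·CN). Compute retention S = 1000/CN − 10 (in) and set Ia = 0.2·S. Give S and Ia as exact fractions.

S = 500/21 in ≈ 23.810 in; Ia = 100/21 in ≈ 4.762 in

CN(I) from CN(II)=50: (4.2·50)/(10 − 0.058·50) = 2100/71 ≈ 29.577
Retention S: 1000/CN − 10 with CN=29.577 → S = 500/21 ≈ 23.810 in
Initial abstraction Ia = S/5 = (500/21)/5 = 100/21 ≈ 4.762 in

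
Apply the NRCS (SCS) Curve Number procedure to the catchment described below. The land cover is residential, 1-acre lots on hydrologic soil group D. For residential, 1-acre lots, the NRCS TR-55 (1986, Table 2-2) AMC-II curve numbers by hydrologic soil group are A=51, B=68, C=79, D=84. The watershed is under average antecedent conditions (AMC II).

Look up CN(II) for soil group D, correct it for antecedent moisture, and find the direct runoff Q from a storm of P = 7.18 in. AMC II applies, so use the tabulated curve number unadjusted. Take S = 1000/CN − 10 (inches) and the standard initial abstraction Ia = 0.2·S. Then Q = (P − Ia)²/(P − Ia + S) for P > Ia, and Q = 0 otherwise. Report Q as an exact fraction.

Q = 50965321/9595950 in ≈ 5.311 in

NRCS table: residential, 1-acre lots, soil group D → CN(II) = 84
Average conditions: CN = 84 (no AMC adjustment).
Retention S: 1000/CN − 10 with CN=84.000 → S = 40/21 ≈ 1.905 in
Ia = 0.2S: 0.2·1.905 = 0.381 in (exactly 8/21)
Since P=7.180 > Ia=0.381: effective rainfall P−Ia = 7139/1050 in
Q: (7139/1050)² ÷ (9139/1050) = 50965321/9595950 in (≈ 5.311 in)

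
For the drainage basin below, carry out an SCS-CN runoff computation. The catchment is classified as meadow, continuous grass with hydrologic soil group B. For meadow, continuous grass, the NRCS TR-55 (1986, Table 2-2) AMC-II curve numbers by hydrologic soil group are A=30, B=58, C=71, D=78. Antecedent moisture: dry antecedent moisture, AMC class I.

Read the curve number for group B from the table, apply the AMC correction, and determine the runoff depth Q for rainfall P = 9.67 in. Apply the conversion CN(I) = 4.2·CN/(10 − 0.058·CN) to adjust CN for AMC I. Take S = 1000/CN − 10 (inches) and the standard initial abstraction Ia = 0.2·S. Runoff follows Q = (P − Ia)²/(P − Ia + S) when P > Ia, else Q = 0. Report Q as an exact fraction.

Q = 325549849/197324700 in ≈ 1.650 in

NRCS table: meadow, continuous grass, soil group B → CN(II) = 58
Adjust CN=58 to AMC I: 4.2·58/(10 − 0.058·58) → (1218/5) ÷ (1659/250) = 2900/79 ≈ 36.709
Retention S: 1000/CN − 10 with CN=36.709 → S = 500/29 ≈ 17.241 in
Initial abstraction Ia = S/5 = (500/29)/5 = 100/29 ≈ 3.448 in
Excess rainfall: 9.670 − 3.448 = 6.222 in; P > Ia so Q > 0
Q: (18043/2900)² ÷ (68043/2900) = 325549849/197324700 in (≈ 1.650 in)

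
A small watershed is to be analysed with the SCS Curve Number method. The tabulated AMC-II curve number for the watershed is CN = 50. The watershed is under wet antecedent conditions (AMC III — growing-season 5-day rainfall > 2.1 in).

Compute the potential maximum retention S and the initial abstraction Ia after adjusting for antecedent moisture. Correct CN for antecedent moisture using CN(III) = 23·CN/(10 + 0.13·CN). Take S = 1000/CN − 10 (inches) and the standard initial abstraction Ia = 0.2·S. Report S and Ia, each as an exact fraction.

S = 100/23 in ≈ 4.348 in; Ia = 20/23 in ≈ 0.870 in

Wet (AMC III): CN(III) = 23·50/(10 + 0.13·50) = 1150/(33/2) = 2300/33 ≈ 69.697
S = 1000/(2300/33) − 10 = 100/23 in ≈ 4.348 in
Ia = 0.2·(100/23) = 20/23 in ≈ 0.870 in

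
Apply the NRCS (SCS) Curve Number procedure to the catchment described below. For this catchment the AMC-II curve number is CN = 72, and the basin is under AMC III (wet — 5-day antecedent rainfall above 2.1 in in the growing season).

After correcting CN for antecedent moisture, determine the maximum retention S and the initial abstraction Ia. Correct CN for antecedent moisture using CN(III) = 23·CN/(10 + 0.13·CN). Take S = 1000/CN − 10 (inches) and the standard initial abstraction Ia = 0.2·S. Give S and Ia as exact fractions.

Wet (AMC III): CN(III) = 23·72/(10 + 0.13·72) = 1656/(484/25) = 10350/121 ≈ 85.537
Max retention: S = 1000/(10350/121) − 10 = 350/207 in (≈ 1.691 in)
Ia = 0.2S: 0.2·1.691 = 0.338 in (exactly 70/207)

S = 350/207 in ≈ 1.691 in; Ia = 70/207 in ≈ 0.338 in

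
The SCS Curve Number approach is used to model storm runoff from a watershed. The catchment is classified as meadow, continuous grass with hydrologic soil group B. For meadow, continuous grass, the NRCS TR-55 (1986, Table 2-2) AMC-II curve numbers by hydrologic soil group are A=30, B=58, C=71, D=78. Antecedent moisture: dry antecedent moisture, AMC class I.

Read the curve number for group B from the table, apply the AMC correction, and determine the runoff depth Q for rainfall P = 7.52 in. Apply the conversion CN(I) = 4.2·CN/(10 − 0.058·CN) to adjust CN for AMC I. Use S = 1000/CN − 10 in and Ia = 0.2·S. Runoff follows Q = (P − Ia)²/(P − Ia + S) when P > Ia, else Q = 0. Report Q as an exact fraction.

Q = 2178576/2800675 in ≈ 0.778 in

NRCS table: meadow, continuous grass, soil group B → CN(II) = 58
Dry (AMC I): CN(I) = 4.2·58/(10 − 0.058·58) = (1218/5)/(1659/250) = 2900/79 ≈ 36.709
Retention S: 1000/CN − 10 with CN=36.709 → S = 500/29 ≈ 17.241 in
Ia = 0.2·(500/29) = 100/29 in ≈ 3.448 in
Since P=7.520 > Ia=3.448: effective rainfall P−Ia = 2952/725 in
Q = (2952/725)²/((2952/725) + 500/29) = (8714304/525625)/(15452/725) = 2178576/2800675 in ≈ 0.778 in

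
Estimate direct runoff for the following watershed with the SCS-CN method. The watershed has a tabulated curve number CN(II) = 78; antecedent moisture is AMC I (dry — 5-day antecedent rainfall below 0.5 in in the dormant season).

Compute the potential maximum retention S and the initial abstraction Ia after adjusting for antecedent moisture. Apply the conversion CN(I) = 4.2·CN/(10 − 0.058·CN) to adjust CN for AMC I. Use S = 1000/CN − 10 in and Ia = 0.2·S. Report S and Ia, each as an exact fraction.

CN(I) from CN(II)=78: (4.2·78)/(10 − 0.058·78) = 81900/1369 ≈ 59.825
S = 1000/(81900/1369) − 10 = 5500/819 in ≈ 6.716 in
Ia = 0.2S: 0.2·6.716 = 1.343 in (exactly 1100/819)

S = 5500/819 in ≈ 6.716 in; Ia = 1100/819 in ≈ 1.343 in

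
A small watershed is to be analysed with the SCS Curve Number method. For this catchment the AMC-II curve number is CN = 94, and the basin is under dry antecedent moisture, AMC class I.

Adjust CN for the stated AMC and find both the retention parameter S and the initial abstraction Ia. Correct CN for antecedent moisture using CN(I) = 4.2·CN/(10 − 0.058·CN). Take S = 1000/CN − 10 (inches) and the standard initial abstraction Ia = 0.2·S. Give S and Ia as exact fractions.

Adjust CN=94 to AMC I: 4.2·94/(10 − 0.058·94) → (1974/5) ÷ (1137/250) = 32900/379 ≈ 86.807
S = 1000/(32900/379) − 10 = 500/329 in ≈ 1.520 in
Ia = 0.2S: 0.2·1.520 = 0.304 in (exactly 100/329)

S = 500/329 in ≈ 1.520 in; Ia = 100/329 in ≈ 0.304 in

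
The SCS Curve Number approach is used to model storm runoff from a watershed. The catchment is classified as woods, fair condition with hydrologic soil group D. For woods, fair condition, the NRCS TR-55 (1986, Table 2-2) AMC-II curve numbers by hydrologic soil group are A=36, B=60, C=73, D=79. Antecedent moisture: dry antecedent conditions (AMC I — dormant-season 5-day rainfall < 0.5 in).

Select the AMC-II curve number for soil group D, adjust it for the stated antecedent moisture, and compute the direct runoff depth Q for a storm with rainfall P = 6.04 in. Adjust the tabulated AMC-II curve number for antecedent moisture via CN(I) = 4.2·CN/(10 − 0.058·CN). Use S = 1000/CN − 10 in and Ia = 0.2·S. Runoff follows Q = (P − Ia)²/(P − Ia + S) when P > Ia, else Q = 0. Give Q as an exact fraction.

NRCS table: woods, fair condition, soil group D → CN(II) = 79
Dry (AMC I): CN(I) = 4.2·79/(10 − 0.058·79) = (1659/5)/(2709/500) = 7900/129 ≈ 61.240
S = 1000/(7900/129) − 10 = 500/79 in ≈ 6.329 in
Ia = 0.2·(500/79) = 100/79 in ≈ 1.266 in
Since P=6.040 > Ia=1.266: effective rainfall P−Ia = 9429/1975 in
Runoff Q = (P−Ia)²/(P−Ia+S) = (4.774)²/(4.774+6.329) = 88906041/43309775 ≈ 2.053 in

Q = 88906041/43309775 in ≈ 2.053 in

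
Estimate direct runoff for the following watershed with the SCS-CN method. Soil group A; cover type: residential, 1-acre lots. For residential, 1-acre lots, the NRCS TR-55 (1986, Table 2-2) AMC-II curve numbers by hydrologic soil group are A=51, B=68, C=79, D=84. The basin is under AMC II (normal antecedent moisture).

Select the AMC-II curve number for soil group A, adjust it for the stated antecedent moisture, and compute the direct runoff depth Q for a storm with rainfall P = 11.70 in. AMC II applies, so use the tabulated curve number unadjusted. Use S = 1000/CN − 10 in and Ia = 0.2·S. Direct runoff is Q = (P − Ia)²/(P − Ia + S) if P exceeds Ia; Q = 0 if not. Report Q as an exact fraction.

Q = 24870169/5042370 in ≈ 4.932 in

NRCS table: residential, 1-acre lots, soil group A → CN(II) = 51
CN(II) = 51; AMC II needs no correction.
Max retention: S = 1000/51 − 10 = 490/51 in (≈ 9.608 in)
Initial abstraction Ia = S/5 = (490/51)/5 = 98/51 ≈ 1.922 in
Excess rainfall: 11.700 − 1.922 = 9.778 in; P > Ia so Q > 0
Q: (4987/510)² ÷ (9887/510) = 24870169/5042370 in (≈ 4.932 in)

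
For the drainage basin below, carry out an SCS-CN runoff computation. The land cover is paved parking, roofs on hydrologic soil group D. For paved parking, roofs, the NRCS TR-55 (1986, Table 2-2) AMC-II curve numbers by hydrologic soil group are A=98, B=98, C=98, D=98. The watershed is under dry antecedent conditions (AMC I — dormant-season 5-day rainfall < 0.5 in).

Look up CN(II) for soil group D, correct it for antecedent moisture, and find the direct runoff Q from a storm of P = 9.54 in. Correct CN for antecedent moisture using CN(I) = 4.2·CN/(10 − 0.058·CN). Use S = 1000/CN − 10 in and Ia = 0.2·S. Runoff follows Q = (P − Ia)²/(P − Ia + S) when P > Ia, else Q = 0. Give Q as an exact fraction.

NRCS table: paved parking, roofs, soil group D → CN(II) = 98
Adjust CN=98 to AMC I: 4.2·98/(10 − 0.058·98) → (2058/5) ÷ (1079/250) = 102900/1079 ≈ 95.366
Max retention: S = 1000/(102900/1079) − 10 = 500/1029 in (≈ 0.486 in)
Ia = 0.2S: 0.2·0.486 = 0.097 in (exactly 100/1029)
P − Ia = 9.540 − 0.097 = 485833/51450 ≈ 9.443 in (> 0, runoff occurs)
Q = (485833/51450)²/((485833/51450) + 500/1029) = (236033703889/2647102500)/(510833/51450) = 236033703889/26282357850 in ≈ 8.981 in

Q = 236033703889/26282357850 in ≈ 8.981 in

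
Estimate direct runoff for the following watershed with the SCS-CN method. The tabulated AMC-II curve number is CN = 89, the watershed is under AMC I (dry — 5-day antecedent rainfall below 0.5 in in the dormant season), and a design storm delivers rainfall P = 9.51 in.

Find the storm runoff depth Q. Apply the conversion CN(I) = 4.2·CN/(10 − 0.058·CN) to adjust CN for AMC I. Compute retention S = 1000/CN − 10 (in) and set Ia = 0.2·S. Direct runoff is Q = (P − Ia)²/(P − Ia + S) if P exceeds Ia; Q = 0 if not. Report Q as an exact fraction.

Q = 2780286121561/414435611100 in ≈ 6.709 in

Adjust CN=89 to AMC I: 4.2·89/(10 − 0.058·89) → (1869/5) ÷ (2419/500) = 186900/2419 ≈ 77.263
S = 1000/(186900/2419) − 10 = 5500/1869 in ≈ 2.943 in
Ia = 0.2S: 0.2·2.943 = 0.589 in (exactly 1100/1869)
P − Ia = 9.510 − 0.589 = 1667419/186900 ≈ 8.921 in (> 0, runoff occurs)
Q = (1667419/186900)²/((1667419/186900) + 5500/1869) = (2780286121561/34931610000)/(2217419/186900) = 2780286121561/414435611100 in ≈ 6.709 in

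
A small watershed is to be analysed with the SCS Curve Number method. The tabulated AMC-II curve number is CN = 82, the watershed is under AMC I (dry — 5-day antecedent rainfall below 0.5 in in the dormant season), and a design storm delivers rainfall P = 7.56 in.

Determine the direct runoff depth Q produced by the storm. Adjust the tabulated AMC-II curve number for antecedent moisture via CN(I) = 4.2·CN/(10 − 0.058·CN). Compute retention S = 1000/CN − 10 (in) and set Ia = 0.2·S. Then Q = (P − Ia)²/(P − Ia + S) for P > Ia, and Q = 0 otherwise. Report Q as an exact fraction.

Q = 728302683/201481175 in ≈ 3.615 in

Dry (AMC I): CN(I) = 4.2·82/(10 − 0.058·82) = (1722/5)/(1311/250) = 28700/437 ≈ 65.675
Max retention: S = 1000/(28700/437) − 10 = 1500/287 in (≈ 5.226 in)
Ia = 0.2S: 0.2·5.226 = 1.045 in (exactly 300/287)
Since P=7.560 > Ia=1.045: effective rainfall P−Ia = 46743/7175 in
Q = (46743/7175)²/((46743/7175) + 1500/287) = (2184908049/51480625)/(84243/7175) = 728302683/201481175 in ≈ 3.615 in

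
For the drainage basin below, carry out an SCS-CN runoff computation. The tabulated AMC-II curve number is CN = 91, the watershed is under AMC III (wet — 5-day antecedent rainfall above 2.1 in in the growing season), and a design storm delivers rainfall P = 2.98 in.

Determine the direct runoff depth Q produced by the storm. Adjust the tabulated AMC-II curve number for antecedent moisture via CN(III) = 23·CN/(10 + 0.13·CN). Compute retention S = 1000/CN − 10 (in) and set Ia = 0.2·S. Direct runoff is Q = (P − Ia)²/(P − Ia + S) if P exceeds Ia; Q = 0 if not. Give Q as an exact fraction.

Q = 91722362449/36403235050 in ≈ 2.520 in

Adjust CN=91 to AMC III: 23·91/(10 + 0.13·91) → 2093 ÷ (2183/100) = 209300/2183 ≈ 95.877
Retention S: 1000/CN − 10 with CN=95.877 → S = 900/2093 ≈ 0.430 in
Ia = 0.2·(900/2093) = 180/2093 in ≈ 0.086 in
Excess rainfall: 2.980 − 0.086 = 2.894 in; P > Ia so Q > 0
Q: (302857/104650)² ÷ (347857/104650) = 91722362449/36403235050 in (≈ 2.520 in)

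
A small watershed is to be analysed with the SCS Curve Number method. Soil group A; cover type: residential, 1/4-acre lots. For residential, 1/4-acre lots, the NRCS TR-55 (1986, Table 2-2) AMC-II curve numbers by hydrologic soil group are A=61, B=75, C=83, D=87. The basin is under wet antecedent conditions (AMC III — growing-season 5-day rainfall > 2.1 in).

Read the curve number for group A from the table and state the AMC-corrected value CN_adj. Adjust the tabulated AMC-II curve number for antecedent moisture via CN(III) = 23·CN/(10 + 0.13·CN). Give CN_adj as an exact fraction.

NRCS table: residential, 1/4-acre lots, soil group A → CN(II) = 61
CN(III) from CN(II)=61: (23·61)/(10 + 0.13·61) = 140300/1793 ≈ 78.249

CN_adj = 140300/1793 ≈ 78.249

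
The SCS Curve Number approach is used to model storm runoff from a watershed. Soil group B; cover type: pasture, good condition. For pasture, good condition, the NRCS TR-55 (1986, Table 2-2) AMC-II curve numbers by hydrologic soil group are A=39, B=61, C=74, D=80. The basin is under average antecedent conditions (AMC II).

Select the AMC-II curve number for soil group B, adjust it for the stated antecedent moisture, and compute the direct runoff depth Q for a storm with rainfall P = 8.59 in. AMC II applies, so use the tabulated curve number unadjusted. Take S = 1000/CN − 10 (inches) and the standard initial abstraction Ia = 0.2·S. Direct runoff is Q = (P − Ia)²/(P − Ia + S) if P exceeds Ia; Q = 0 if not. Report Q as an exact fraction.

NRCS table: pasture, good condition, soil group B → CN(II) = 61
Average conditions: CN = 61 (no AMC adjustment).
Retention S: 1000/CN − 10 with CN=61.000 → S = 390/61 ≈ 6.393 in
Initial abstraction Ia = S/5 = (390/61)/5 = 78/61 ≈ 1.279 in
Since P=8.590 > Ia=1.279: effective rainfall P−Ia = 44599/6100 in
Q: (44599/6100)² ÷ (83599/6100) = 1989070801/509953900 in (≈ 3.900 in)

Q = 1989070801/509953900 in ≈ 3.900 in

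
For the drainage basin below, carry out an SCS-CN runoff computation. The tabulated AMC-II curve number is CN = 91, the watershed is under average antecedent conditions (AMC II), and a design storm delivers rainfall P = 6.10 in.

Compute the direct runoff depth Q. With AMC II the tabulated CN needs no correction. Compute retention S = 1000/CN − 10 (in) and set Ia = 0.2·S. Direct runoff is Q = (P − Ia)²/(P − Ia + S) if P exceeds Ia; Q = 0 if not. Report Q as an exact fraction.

AMC II — tabulated CN = 91 applies directly.
Retention S: 1000/CN − 10 with CN=91.000 → S = 90/91 ≈ 0.989 in
Ia = 0.2S: 0.2·0.989 = 0.198 in (exactly 18/91)
Excess rainfall: 6.100 − 0.198 = 5.902 in; P > Ia so Q > 0
Q: (5371/910)² ÷ (6271/910) = 28847641/5706610 in (≈ 5.055 in)

Q = 28847641/5706610 in ≈ 5.055 in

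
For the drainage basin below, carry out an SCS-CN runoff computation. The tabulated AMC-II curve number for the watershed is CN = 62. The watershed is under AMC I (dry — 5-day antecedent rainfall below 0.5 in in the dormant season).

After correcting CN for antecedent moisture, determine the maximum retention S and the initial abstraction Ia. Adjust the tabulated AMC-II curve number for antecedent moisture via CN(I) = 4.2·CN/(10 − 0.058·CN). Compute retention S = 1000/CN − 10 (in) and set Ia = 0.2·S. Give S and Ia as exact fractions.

CN(I) from CN(II)=62: (4.2·62)/(10 − 0.058·62) = 65100/1601 ≈ 40.662
S = 1000/(65100/1601) − 10 = 9500/651 in ≈ 14.593 in
Ia = 0.2·(9500/651) = 1900/651 in ≈ 2.919 in

S = 9500/651 in ≈ 14.593 in; Ia = 1900/651 in ≈ 2.919 in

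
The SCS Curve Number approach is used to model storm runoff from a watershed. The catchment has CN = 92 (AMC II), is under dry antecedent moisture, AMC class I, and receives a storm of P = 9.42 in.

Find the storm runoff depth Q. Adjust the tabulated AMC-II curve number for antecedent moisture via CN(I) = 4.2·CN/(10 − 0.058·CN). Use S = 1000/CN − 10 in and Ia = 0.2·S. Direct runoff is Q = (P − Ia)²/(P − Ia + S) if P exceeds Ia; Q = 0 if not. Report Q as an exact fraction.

CN(I) from CN(II)=92: (4.2·92)/(10 − 0.058·92) = 48300/583 ≈ 82.847
Retention S: 1000/CN − 10 with CN=82.847 → S = 1000/483 ≈ 2.070 in
Initial abstraction Ia = S/5 = (1000/483)/5 = 200/483 ≈ 0.414 in
Excess rainfall: 9.420 − 0.414 = 9.006 in; P > Ia so Q > 0
Q = (217493/24150)²/((217493/24150) + 1000/483) = (47303205049/583222500)/(267493/24150) = 47303205049/6459955950 in ≈ 7.323 in

Q = 47303205049/6459955950 in ≈ 7.323 in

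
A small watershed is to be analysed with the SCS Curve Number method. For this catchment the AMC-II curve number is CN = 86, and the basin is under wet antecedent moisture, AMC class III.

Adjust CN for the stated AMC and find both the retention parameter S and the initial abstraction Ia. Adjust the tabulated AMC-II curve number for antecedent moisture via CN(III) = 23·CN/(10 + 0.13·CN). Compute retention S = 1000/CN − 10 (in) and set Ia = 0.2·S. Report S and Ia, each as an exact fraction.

S = 700/989 in ≈ 0.708 in; Ia = 140/989 in ≈ 0.142 in

CN(III) from CN(II)=86: (23·86)/(10 + 0.13·86) = 98900/1059 ≈ 93.390
Retention S: 1000/CN − 10 with CN=93.390 → S = 700/989 ≈ 0.708 in
Ia = 0.2S: 0.2·0.708 = 0.142 in (exactly 140/989)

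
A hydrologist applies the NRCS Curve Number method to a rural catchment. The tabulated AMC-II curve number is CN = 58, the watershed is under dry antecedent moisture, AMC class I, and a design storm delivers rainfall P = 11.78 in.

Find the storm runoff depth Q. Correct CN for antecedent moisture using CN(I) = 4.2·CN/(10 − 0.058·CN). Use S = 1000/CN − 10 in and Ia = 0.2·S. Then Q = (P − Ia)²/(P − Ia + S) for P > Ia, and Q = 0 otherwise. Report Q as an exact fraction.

Q = 145950561/53767450 in ≈ 2.714 in

CN(I) from CN(II)=58: (4.2·58)/(10 − 0.058·58) = 2900/79 ≈ 36.709
Retention S: 1000/CN − 10 with CN=36.709 → S = 500/29 ≈ 17.241 in
Initial abstraction Ia = S/5 = (500/29)/5 = 100/29 ≈ 3.448 in
Since P=11.780 > Ia=3.448: effective rainfall P−Ia = 12081/1450 in
Q: (12081/1450)² ÷ (37081/1450) = 145950561/53767450 in (≈ 2.714 in)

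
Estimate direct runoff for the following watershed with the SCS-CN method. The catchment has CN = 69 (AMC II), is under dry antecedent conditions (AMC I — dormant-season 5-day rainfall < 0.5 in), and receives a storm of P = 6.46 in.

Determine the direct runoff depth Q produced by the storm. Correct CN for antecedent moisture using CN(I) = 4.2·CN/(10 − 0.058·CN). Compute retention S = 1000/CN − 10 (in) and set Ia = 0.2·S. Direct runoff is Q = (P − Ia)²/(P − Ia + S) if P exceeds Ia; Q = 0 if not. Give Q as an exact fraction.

Q = 97985902729/78827556150 in ≈ 1.243 in

Adjust CN=69 to AMC I: 4.2·69/(10 − 0.058·69) → (1449/5) ÷ (2999/500) = 144900/2999 ≈ 48.316
Retention S: 1000/CN − 10 with CN=48.316 → S = 15500/1449 ≈ 10.697 in
Initial abstraction Ia = S/5 = (15500/1449)/5 = 3100/1449 ≈ 2.139 in
P − Ia = 6.460 − 2.139 = 313027/72450 ≈ 4.321 in (> 0, runoff occurs)
Q = (313027/72450)²/((313027/72450) + 15500/1449) = (97985902729/5249002500)/(1088027/72450) = 97985902729/78827556150 in ≈ 1.243 in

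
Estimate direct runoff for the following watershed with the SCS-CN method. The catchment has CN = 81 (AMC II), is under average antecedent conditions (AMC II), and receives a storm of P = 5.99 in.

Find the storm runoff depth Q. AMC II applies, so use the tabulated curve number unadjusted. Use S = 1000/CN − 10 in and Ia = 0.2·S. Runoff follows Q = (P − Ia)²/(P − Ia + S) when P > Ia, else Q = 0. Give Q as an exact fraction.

CN(II) = 81; AMC II needs no correction.
Max retention: S = 1000/81 − 10 = 190/81 in (≈ 2.346 in)
Initial abstraction Ia = S/5 = (190/81)/5 = 38/81 ≈ 0.469 in
Since P=5.990 > Ia=0.469: effective rainfall P−Ia = 44719/8100 in
Q: (44719/8100)² ÷ (63719/8100) = 1999788961/516123900 in (≈ 3.875 in)

Q = 1999788961/516123900 in ≈ 3.875 in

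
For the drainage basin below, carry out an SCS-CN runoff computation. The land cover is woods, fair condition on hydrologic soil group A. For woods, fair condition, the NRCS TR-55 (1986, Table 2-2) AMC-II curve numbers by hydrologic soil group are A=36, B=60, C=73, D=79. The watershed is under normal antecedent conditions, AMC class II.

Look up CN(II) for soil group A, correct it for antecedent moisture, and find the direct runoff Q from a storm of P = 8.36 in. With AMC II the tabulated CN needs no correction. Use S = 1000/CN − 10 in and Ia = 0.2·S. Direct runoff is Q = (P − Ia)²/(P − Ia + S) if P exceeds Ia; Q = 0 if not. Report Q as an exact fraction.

Q = 1168561/1143225 in ≈ 1.022 in

NRCS table: woods, fair condition, soil group A → CN(II) = 36
AMC II — tabulated CN = 36 applies directly.
S = 1000/36 − 10 = 160/9 in ≈ 17.778 in
Ia = 0.2S: 0.2·17.778 = 3.556 in (exactly 32/9)
Excess rainfall: 8.360 − 3.556 = 4.804 in; P > Ia so Q > 0
Q: (1081/225)² ÷ (5081/225) = 1168561/1143225 in (≈ 1.022 in)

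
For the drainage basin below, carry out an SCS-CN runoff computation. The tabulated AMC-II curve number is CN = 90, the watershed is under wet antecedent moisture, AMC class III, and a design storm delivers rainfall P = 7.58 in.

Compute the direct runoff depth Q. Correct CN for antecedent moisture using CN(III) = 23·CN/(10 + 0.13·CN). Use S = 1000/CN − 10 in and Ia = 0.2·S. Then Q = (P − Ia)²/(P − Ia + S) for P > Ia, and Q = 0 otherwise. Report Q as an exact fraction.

Wet (AMC III): CN(III) = 23·90/(10 + 0.13·90) = 2070/(217/10) = 20700/217 ≈ 95.392
Max retention: S = 1000/(20700/217) − 10 = 100/207 in (≈ 0.483 in)
Initial abstraction Ia = S/5 = (100/207)/5 = 20/207 ≈ 0.097 in
Since P=7.580 > Ia=0.097: effective rainfall P−Ia = 77453/10350 in
Q = (77453/10350)²/((77453/10350) + 100/207) = (5998967209/107122500)/(82453/10350) = 5998967209/853388550 in ≈ 7.030 in

Q = 5998967209/853388550 in ≈ 7.030 in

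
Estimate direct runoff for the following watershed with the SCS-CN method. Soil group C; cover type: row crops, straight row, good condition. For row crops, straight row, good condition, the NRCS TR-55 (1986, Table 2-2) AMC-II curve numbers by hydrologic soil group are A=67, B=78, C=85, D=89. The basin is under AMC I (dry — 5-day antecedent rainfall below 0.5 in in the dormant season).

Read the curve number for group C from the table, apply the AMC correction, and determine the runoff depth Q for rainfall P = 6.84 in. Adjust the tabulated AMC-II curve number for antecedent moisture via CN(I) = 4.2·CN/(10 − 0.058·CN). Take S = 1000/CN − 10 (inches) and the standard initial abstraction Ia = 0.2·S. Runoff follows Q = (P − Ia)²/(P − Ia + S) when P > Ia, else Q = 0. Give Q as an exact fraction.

Q = 318586801/90288275 in ≈ 3.529 in

NRCS table: row crops, straight row, good condition, soil group C → CN(II) = 85
CN(I) from CN(II)=85: (4.2·85)/(10 − 0.058·85) = 11900/169 ≈ 70.414
Max retention: S = 1000/(11900/169) − 10 = 500/119 in (≈ 4.202 in)
Initial abstraction Ia = S/5 = (500/119)/5 = 100/119 ≈ 0.840 in
Since P=6.840 > Ia=0.840: effective rainfall P−Ia = 17849/2975 in
Q = (17849/2975)²/((17849/2975) + 500/119) = (318586801/8850625)/(30349/2975) = 318586801/90288275 in ≈ 3.529 in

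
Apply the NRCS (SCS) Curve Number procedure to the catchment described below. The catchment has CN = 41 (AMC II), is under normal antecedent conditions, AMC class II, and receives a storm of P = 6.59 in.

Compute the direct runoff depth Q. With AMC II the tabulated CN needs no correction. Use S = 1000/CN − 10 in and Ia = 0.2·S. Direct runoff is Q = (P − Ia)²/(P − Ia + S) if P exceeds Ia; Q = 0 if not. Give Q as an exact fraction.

Average conditions: CN = 41 (no AMC adjustment).
Retention S: 1000/CN − 10 with CN=41.000 → S = 590/41 ≈ 14.390 in
Ia = 0.2·(590/41) = 118/41 in ≈ 2.878 in
P − Ia = 6.590 − 2.878 = 15219/4100 ≈ 3.712 in (> 0, runoff occurs)
Runoff Q = (P−Ia)²/(P−Ia+S) = (3.712)²/(3.712+14.390) = 231617961/304297900 ≈ 0.761 in

Q = 231617961/304297900 in ≈ 0.761 in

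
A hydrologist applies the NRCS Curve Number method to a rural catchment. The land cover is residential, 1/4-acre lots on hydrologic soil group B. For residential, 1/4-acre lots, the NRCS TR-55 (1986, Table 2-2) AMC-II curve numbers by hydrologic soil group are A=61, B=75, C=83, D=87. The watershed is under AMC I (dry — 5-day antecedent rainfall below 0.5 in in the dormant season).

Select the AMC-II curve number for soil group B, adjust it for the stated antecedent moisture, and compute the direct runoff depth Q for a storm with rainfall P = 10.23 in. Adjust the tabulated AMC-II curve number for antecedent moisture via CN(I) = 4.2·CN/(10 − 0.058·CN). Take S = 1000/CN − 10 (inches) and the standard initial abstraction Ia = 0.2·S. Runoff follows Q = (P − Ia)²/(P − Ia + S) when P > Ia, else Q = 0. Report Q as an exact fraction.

NRCS table: residential, 1/4-acre lots, soil group B → CN(II) = 75
Adjust CN=75 to AMC I: 4.2·75/(10 − 0.058·75) → 315 ÷ (113/20) = 6300/113 ≈ 55.752
Retention S: 1000/CN − 10 with CN=55.752 → S = 500/63 ≈ 7.937 in
Ia = 0.2S: 0.2·7.937 = 1.587 in (exactly 100/63)
P − Ia = 10.230 − 1.587 = 54449/6300 ≈ 8.643 in (> 0, runoff occurs)
Q: (54449/6300)² ÷ (104449/6300) = 2964693601/658028700 in (≈ 4.505 in)

Q = 2964693601/658028700 in ≈ 4.505 in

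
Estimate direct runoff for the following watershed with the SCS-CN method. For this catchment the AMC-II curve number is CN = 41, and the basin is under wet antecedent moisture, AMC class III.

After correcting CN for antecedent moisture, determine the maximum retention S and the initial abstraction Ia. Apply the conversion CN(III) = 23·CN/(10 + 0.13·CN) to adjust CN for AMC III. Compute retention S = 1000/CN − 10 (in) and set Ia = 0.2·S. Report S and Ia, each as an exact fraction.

Adjust CN=41 to AMC III: 23·41/(10 + 0.13·41) → 943 ÷ (1533/100) = 94300/1533 ≈ 61.513
Retention S: 1000/CN − 10 with CN=61.513 → S = 5900/943 ≈ 6.257 in
Initial abstraction Ia = S/5 = (5900/943)/5 = 1180/943 ≈ 1.251 in

S = 5900/943 in ≈ 6.257 in; Ia = 1180/943 in ≈ 1.251 in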